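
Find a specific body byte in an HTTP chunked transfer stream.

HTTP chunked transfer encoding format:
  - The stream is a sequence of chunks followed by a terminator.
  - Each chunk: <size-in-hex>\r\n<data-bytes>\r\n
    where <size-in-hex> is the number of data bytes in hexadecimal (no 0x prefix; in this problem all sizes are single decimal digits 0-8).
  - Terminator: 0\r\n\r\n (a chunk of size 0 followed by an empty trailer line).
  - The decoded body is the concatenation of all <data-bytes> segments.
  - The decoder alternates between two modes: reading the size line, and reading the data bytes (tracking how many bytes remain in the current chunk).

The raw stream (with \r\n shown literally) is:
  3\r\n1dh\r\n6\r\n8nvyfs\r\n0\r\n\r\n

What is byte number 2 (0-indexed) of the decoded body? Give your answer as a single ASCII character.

Answer: h

Derivation:
Chunk 1: stream[0..1]='3' size=0x3=3, data at stream[3..6]='1dh' -> body[0..3], body so far='1dh'
Chunk 2: stream[8..9]='6' size=0x6=6, data at stream[11..17]='8nvyfs' -> body[3..9], body so far='1dh8nvyfs'
Chunk 3: stream[19..20]='0' size=0 (terminator). Final body='1dh8nvyfs' (9 bytes)
Body byte 2 = 'h'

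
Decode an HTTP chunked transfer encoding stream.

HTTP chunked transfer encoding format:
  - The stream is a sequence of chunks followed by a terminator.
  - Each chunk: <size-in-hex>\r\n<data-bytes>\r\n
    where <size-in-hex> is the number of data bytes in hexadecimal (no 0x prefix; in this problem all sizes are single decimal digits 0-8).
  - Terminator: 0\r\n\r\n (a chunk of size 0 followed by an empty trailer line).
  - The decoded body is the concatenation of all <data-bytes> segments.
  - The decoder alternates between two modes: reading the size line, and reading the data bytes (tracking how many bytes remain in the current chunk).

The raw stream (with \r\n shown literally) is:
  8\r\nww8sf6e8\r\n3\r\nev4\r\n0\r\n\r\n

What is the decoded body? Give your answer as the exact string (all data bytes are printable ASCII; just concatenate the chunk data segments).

Chunk 1: stream[0..1]='8' size=0x8=8, data at stream[3..11]='ww8sf6e8' -> body[0..8], body so far='ww8sf6e8'
Chunk 2: stream[13..14]='3' size=0x3=3, data at stream[16..19]='ev4' -> body[8..11], body so far='ww8sf6e8ev4'
Chunk 3: stream[21..22]='0' size=0 (terminator). Final body='ww8sf6e8ev4' (11 bytes)

Answer: ww8sf6e8ev4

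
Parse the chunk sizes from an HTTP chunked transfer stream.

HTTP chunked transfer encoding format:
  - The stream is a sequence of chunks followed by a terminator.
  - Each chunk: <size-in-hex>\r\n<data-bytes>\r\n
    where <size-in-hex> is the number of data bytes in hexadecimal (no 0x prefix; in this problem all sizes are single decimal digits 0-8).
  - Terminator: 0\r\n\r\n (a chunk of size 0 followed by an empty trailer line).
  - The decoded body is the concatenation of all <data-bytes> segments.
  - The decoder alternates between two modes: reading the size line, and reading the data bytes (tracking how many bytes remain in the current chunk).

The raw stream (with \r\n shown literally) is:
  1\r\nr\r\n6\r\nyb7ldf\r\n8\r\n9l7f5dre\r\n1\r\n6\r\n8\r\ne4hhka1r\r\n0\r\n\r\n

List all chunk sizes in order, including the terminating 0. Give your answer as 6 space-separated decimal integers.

Answer: 1 6 8 1 8 0

Derivation:
Chunk 1: stream[0..1]='1' size=0x1=1, data at stream[3..4]='r' -> body[0..1], body so far='r'
Chunk 2: stream[6..7]='6' size=0x6=6, data at stream[9..15]='yb7ldf' -> body[1..7], body so far='ryb7ldf'
Chunk 3: stream[17..18]='8' size=0x8=8, data at stream[20..28]='9l7f5dre' -> body[7..15], body so far='ryb7ldf9l7f5dre'
Chunk 4: stream[30..31]='1' size=0x1=1, data at stream[33..34]='6' -> body[15..16], body so far='ryb7ldf9l7f5dre6'
Chunk 5: stream[36..37]='8' size=0x8=8, data at stream[39..47]='e4hhka1r' -> body[16..24], body so far='ryb7ldf9l7f5dre6e4hhka1r'
Chunk 6: stream[49..50]='0' size=0 (terminator). Final body='ryb7ldf9l7f5dre6e4hhka1r' (24 bytes)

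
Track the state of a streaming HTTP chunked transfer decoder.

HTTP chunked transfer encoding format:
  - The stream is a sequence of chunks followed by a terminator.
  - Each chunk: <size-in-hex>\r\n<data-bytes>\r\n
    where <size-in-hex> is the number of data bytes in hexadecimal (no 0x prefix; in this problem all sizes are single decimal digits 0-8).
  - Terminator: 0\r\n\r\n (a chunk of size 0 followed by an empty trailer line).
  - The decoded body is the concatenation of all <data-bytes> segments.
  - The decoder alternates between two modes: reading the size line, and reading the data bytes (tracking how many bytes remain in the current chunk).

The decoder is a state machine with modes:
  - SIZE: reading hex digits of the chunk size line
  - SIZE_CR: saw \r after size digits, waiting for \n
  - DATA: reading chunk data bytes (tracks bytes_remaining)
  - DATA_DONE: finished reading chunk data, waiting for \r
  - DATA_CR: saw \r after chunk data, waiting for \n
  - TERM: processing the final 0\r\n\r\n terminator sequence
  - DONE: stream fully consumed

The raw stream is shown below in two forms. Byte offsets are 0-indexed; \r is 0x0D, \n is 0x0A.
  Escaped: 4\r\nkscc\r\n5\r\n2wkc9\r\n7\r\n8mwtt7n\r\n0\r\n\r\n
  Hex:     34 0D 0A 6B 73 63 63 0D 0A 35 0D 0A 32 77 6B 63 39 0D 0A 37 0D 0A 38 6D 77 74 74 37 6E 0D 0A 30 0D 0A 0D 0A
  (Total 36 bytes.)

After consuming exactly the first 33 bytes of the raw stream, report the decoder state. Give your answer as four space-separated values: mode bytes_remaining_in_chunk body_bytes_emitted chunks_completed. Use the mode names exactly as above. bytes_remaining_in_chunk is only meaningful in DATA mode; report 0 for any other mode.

Answer: SIZE_CR 0 16 3

Derivation:
Byte 0 = '4': mode=SIZE remaining=0 emitted=0 chunks_done=0
Byte 1 = 0x0D: mode=SIZE_CR remaining=0 emitted=0 chunks_done=0
Byte 2 = 0x0A: mode=DATA remaining=4 emitted=0 chunks_done=0
Byte 3 = 'k': mode=DATA remaining=3 emitted=1 chunks_done=0
Byte 4 = 's': mode=DATA remaining=2 emitted=2 chunks_done=0
Byte 5 = 'c': mode=DATA remaining=1 emitted=3 chunks_done=0
Byte 6 = 'c': mode=DATA_DONE remaining=0 emitted=4 chunks_done=0
Byte 7 = 0x0D: mode=DATA_CR remaining=0 emitted=4 chunks_done=0
Byte 8 = 0x0A: mode=SIZE remaining=0 emitted=4 chunks_done=1
Byte 9 = '5': mode=SIZE remaining=0 emitted=4 chunks_done=1
Byte 10 = 0x0D: mode=SIZE_CR remaining=0 emitted=4 chunks_done=1
Byte 11 = 0x0A: mode=DATA remaining=5 emitted=4 chunks_done=1
Byte 12 = '2': mode=DATA remaining=4 emitted=5 chunks_done=1
Byte 13 = 'w': mode=DATA remaining=3 emitted=6 chunks_done=1
Byte 14 = 'k': mode=DATA remaining=2 emitted=7 chunks_done=1
Byte 15 = 'c': mode=DATA remaining=1 emitted=8 chunks_done=1
Byte 16 = '9': mode=DATA_DONE remaining=0 emitted=9 chunks_done=1
Byte 17 = 0x0D: mode=DATA_CR remaining=0 emitted=9 chunks_done=1
Byte 18 = 0x0A: mode=SIZE remaining=0 emitted=9 chunks_done=2
Byte 19 = '7': mode=SIZE remaining=0 emitted=9 chunks_done=2
Byte 20 = 0x0D: mode=SIZE_CR remaining=0 emitted=9 chunks_done=2
Byte 21 = 0x0A: mode=DATA remaining=7 emitted=9 chunks_done=2
Byte 22 = '8': mode=DATA remaining=6 emitted=10 chunks_done=2
Byte 23 = 'm': mode=DATA remaining=5 emitted=11 chunks_done=2
Byte 24 = 'w': mode=DATA remaining=4 emitted=12 chunks_done=2
Byte 25 = 't': mode=DATA remaining=3 emitted=13 chunks_done=2
Byte 26 = 't': mode=DATA remaining=2 emitted=14 chunks_done=2
Byte 27 = '7': mode=DATA remaining=1 emitted=15 chunks_done=2
Byte 28 = 'n': mode=DATA_DONE remaining=0 emitted=16 chunks_done=2
Byte 29 = 0x0D: mode=DATA_CR remaining=0 emitted=16 chunks_done=2
Byte 30 = 0x0A: mode=SIZE remaining=0 emitted=16 chunks_done=3
Byte 31 = '0': mode=SIZE remaining=0 emitted=16 chunks_done=3
Byte 32 = 0x0D: mode=SIZE_CR remaining=0 emitted=16 chunks_done=3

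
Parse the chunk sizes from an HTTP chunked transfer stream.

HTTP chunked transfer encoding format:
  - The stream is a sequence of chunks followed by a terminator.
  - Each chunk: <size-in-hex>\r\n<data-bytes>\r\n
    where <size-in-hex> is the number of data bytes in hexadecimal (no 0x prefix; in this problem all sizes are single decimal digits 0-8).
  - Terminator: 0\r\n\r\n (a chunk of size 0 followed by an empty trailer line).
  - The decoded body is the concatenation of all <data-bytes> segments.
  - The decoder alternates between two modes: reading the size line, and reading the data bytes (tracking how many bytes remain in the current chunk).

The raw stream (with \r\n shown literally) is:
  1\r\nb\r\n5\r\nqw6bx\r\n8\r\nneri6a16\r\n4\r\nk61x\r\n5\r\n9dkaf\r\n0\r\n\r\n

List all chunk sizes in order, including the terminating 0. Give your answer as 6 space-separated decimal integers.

Answer: 1 5 8 4 5 0

Derivation:
Chunk 1: stream[0..1]='1' size=0x1=1, data at stream[3..4]='b' -> body[0..1], body so far='b'
Chunk 2: stream[6..7]='5' size=0x5=5, data at stream[9..14]='qw6bx' -> body[1..6], body so far='bqw6bx'
Chunk 3: stream[16..17]='8' size=0x8=8, data at stream[19..27]='neri6a16' -> body[6..14], body so far='bqw6bxneri6a16'
Chunk 4: stream[29..30]='4' size=0x4=4, data at stream[32..36]='k61x' -> body[14..18], body so far='bqw6bxneri6a16k61x'
Chunk 5: stream[38..39]='5' size=0x5=5, data at stream[41..46]='9dkaf' -> body[18..23], body so far='bqw6bxneri6a16k61x9dkaf'
Chunk 6: stream[48..49]='0' size=0 (terminator). Final body='bqw6bxneri6a16k61x9dkaf' (23 bytes)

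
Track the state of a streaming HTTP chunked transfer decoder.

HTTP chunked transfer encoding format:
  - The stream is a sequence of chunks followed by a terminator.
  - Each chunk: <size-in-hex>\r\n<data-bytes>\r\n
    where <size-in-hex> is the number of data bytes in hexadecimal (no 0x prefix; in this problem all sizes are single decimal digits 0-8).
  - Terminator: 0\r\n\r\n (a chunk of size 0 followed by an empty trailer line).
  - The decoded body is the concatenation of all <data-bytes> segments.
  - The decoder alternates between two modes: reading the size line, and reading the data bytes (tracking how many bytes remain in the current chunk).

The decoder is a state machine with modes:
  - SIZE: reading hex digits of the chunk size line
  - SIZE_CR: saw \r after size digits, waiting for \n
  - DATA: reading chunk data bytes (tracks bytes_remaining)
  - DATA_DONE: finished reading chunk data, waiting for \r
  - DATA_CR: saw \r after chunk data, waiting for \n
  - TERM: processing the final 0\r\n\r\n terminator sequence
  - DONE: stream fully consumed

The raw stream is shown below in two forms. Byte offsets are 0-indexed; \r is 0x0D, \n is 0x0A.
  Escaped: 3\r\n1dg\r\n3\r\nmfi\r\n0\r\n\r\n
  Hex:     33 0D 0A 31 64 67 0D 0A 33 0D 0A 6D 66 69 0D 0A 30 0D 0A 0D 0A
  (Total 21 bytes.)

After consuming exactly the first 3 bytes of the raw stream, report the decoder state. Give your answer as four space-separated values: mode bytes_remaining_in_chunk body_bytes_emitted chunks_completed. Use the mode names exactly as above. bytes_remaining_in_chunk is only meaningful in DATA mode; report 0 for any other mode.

Byte 0 = '3': mode=SIZE remaining=0 emitted=0 chunks_done=0
Byte 1 = 0x0D: mode=SIZE_CR remaining=0 emitted=0 chunks_done=0
Byte 2 = 0x0A: mode=DATA remaining=3 emitted=0 chunks_done=0

Answer: DATA 3 0 0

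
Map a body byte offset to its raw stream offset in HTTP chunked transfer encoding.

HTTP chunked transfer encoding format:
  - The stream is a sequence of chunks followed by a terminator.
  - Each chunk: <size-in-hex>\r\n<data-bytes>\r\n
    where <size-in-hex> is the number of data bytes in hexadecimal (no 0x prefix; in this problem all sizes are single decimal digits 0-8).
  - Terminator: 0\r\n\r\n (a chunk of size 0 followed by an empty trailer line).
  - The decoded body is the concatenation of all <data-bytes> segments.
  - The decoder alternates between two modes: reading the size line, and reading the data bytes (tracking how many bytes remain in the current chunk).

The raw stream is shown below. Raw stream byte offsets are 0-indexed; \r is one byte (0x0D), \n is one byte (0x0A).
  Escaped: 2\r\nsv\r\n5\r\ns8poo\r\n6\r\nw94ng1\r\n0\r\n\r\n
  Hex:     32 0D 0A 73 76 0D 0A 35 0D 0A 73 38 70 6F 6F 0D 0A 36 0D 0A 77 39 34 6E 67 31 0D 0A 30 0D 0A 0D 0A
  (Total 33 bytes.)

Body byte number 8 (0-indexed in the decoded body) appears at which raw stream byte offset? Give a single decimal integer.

Answer: 21

Derivation:
Chunk 1: stream[0..1]='2' size=0x2=2, data at stream[3..5]='sv' -> body[0..2], body so far='sv'
Chunk 2: stream[7..8]='5' size=0x5=5, data at stream[10..15]='s8poo' -> body[2..7], body so far='svs8poo'
Chunk 3: stream[17..18]='6' size=0x6=6, data at stream[20..26]='w94ng1' -> body[7..13], body so far='svs8poow94ng1'
Chunk 4: stream[28..29]='0' size=0 (terminator). Final body='svs8poow94ng1' (13 bytes)
Body byte 8 at stream offset 21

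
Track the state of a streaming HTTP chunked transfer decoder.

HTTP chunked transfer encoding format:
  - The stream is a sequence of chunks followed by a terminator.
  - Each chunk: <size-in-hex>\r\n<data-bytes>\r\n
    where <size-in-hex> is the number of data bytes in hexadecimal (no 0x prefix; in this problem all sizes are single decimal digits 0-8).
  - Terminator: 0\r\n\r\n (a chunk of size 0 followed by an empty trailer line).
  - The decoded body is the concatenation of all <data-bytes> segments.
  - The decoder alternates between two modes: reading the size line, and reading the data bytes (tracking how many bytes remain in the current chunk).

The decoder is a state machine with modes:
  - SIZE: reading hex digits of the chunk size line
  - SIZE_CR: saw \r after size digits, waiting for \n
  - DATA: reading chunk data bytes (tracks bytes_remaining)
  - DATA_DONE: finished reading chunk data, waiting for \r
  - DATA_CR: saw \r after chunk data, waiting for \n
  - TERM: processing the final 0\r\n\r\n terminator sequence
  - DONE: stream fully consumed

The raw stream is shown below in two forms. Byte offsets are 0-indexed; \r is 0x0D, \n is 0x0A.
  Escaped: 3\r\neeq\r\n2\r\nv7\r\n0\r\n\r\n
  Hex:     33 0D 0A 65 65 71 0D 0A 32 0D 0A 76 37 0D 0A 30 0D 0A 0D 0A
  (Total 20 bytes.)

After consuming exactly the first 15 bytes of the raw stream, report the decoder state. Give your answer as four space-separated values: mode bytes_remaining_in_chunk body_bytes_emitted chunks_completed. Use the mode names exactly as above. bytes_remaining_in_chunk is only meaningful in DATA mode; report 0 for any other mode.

Byte 0 = '3': mode=SIZE remaining=0 emitted=0 chunks_done=0
Byte 1 = 0x0D: mode=SIZE_CR remaining=0 emitted=0 chunks_done=0
Byte 2 = 0x0A: mode=DATA remaining=3 emitted=0 chunks_done=0
Byte 3 = 'e': mode=DATA remaining=2 emitted=1 chunks_done=0
Byte 4 = 'e': mode=DATA remaining=1 emitted=2 chunks_done=0
Byte 5 = 'q': mode=DATA_DONE remaining=0 emitted=3 chunks_done=0
Byte 6 = 0x0D: mode=DATA_CR remaining=0 emitted=3 chunks_done=0
Byte 7 = 0x0A: mode=SIZE remaining=0 emitted=3 chunks_done=1
Byte 8 = '2': mode=SIZE remaining=0 emitted=3 chunks_done=1
Byte 9 = 0x0D: mode=SIZE_CR remaining=0 emitted=3 chunks_done=1
Byte 10 = 0x0A: mode=DATA remaining=2 emitted=3 chunks_done=1
Byte 11 = 'v': mode=DATA remaining=1 emitted=4 chunks_done=1
Byte 12 = '7': mode=DATA_DONE remaining=0 emitted=5 chunks_done=1
Byte 13 = 0x0D: mode=DATA_CR remaining=0 emitted=5 chunks_done=1
Byte 14 = 0x0A: mode=SIZE remaining=0 emitted=5 chunks_done=2

Answer: SIZE 0 5 2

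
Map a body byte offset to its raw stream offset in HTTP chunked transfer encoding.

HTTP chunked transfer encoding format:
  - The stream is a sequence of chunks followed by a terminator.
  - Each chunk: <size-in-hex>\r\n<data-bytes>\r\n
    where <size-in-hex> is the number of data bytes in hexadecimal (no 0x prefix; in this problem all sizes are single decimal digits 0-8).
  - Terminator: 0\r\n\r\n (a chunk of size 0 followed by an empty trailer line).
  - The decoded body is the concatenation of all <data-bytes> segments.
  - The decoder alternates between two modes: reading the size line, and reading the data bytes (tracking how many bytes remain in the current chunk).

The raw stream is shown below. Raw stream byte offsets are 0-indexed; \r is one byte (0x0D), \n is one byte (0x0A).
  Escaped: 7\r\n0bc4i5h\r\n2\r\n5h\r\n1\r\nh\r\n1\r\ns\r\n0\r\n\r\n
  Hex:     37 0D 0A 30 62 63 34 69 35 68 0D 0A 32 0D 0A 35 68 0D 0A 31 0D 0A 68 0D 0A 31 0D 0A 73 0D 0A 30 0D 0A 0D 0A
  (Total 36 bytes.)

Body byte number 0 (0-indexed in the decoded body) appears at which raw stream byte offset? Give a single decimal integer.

Chunk 1: stream[0..1]='7' size=0x7=7, data at stream[3..10]='0bc4i5h' -> body[0..7], body so far='0bc4i5h'
Chunk 2: stream[12..13]='2' size=0x2=2, data at stream[15..17]='5h' -> body[7..9], body so far='0bc4i5h5h'
Chunk 3: stream[19..20]='1' size=0x1=1, data at stream[22..23]='h' -> body[9..10], body so far='0bc4i5h5hh'
Chunk 4: stream[25..26]='1' size=0x1=1, data at stream[28..29]='s' -> body[10..11], body so far='0bc4i5h5hhs'
Chunk 5: stream[31..32]='0' size=0 (terminator). Final body='0bc4i5h5hhs' (11 bytes)
Body byte 0 at stream offset 3

Answer: 3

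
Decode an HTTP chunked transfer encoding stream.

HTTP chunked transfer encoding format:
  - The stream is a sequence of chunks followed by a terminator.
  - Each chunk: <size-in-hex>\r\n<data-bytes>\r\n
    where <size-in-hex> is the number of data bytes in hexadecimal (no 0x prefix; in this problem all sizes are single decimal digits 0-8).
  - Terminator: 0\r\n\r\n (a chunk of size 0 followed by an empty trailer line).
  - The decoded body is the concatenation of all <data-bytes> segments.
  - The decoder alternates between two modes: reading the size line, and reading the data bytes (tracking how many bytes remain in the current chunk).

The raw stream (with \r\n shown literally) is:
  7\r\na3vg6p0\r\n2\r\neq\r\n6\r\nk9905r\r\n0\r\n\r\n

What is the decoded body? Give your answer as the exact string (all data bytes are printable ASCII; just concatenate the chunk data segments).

Chunk 1: stream[0..1]='7' size=0x7=7, data at stream[3..10]='a3vg6p0' -> body[0..7], body so far='a3vg6p0'
Chunk 2: stream[12..13]='2' size=0x2=2, data at stream[15..17]='eq' -> body[7..9], body so far='a3vg6p0eq'
Chunk 3: stream[19..20]='6' size=0x6=6, data at stream[22..28]='k9905r' -> body[9..15], body so far='a3vg6p0eqk9905r'
Chunk 4: stream[30..31]='0' size=0 (terminator). Final body='a3vg6p0eqk9905r' (15 bytes)

Answer: a3vg6p0eqk9905r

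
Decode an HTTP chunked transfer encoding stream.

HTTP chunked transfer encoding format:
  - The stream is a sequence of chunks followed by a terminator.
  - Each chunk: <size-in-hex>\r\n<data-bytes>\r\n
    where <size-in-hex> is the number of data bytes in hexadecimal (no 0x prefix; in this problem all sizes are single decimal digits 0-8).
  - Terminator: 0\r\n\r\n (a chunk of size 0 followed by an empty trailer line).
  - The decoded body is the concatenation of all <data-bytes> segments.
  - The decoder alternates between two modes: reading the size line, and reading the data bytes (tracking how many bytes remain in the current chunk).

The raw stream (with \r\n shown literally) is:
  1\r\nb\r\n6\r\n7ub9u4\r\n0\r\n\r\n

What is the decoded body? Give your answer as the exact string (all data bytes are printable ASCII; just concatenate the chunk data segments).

Chunk 1: stream[0..1]='1' size=0x1=1, data at stream[3..4]='b' -> body[0..1], body so far='b'
Chunk 2: stream[6..7]='6' size=0x6=6, data at stream[9..15]='7ub9u4' -> body[1..7], body so far='b7ub9u4'
Chunk 3: stream[17..18]='0' size=0 (terminator). Final body='b7ub9u4' (7 bytes)

Answer: b7ub9u4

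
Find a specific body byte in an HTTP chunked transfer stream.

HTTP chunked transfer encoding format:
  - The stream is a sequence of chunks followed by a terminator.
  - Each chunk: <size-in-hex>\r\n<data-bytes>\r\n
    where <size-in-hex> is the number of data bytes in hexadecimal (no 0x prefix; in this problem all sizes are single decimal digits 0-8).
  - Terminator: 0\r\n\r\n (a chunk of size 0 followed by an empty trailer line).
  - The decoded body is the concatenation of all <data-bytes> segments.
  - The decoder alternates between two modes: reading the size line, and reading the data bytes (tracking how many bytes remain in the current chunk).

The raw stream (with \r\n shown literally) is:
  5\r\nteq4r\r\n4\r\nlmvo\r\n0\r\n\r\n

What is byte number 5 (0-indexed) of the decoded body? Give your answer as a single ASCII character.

Chunk 1: stream[0..1]='5' size=0x5=5, data at stream[3..8]='teq4r' -> body[0..5], body so far='teq4r'
Chunk 2: stream[10..11]='4' size=0x4=4, data at stream[13..17]='lmvo' -> body[5..9], body so far='teq4rlmvo'
Chunk 3: stream[19..20]='0' size=0 (terminator). Final body='teq4rlmvo' (9 bytes)
Body byte 5 = 'l'

Answer: l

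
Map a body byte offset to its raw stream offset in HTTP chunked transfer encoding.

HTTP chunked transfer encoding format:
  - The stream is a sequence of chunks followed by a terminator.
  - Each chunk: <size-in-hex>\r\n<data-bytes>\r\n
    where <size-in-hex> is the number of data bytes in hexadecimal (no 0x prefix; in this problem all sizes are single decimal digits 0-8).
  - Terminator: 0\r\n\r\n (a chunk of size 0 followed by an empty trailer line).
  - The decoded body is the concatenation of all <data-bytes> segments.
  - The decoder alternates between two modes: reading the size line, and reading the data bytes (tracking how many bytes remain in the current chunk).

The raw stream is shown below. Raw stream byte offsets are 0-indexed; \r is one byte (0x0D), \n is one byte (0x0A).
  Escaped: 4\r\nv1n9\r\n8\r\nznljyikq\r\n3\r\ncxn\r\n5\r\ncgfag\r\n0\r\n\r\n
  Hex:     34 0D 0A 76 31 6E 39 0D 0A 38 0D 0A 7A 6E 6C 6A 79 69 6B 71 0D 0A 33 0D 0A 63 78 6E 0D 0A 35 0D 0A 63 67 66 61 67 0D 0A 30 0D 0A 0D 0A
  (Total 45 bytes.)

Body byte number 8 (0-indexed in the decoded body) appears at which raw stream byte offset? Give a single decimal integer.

Answer: 16

Derivation:
Chunk 1: stream[0..1]='4' size=0x4=4, data at stream[3..7]='v1n9' -> body[0..4], body so far='v1n9'
Chunk 2: stream[9..10]='8' size=0x8=8, data at stream[12..20]='znljyikq' -> body[4..12], body so far='v1n9znljyikq'
Chunk 3: stream[22..23]='3' size=0x3=3, data at stream[25..28]='cxn' -> body[12..15], body so far='v1n9znljyikqcxn'
Chunk 4: stream[30..31]='5' size=0x5=5, data at stream[33..38]='cgfag' -> body[15..20], body so far='v1n9znljyikqcxncgfag'
Chunk 5: stream[40..41]='0' size=0 (terminator). Final body='v1n9znljyikqcxncgfag' (20 bytes)
Body byte 8 at stream offset 16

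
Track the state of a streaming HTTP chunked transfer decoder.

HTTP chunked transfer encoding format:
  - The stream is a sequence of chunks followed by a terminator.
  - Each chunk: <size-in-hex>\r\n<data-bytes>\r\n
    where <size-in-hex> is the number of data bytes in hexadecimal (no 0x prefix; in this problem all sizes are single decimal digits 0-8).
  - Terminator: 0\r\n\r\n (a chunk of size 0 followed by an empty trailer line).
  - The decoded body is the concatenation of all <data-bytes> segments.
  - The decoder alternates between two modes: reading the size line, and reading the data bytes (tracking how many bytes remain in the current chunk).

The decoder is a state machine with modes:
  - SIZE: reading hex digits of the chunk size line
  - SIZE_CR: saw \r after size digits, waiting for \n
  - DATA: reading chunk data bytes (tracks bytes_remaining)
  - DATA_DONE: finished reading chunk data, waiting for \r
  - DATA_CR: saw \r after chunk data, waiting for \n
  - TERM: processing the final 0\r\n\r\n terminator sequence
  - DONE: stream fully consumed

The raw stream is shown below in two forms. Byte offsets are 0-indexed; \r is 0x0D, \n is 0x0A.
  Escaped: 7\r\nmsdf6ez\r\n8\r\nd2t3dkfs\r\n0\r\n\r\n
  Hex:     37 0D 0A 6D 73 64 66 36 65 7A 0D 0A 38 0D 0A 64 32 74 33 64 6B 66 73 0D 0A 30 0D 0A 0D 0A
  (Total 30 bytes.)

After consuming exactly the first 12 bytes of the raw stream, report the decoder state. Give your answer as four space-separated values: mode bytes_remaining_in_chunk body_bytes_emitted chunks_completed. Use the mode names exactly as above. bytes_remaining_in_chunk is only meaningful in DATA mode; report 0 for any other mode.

Answer: SIZE 0 7 1

Derivation:
Byte 0 = '7': mode=SIZE remaining=0 emitted=0 chunks_done=0
Byte 1 = 0x0D: mode=SIZE_CR remaining=0 emitted=0 chunks_done=0
Byte 2 = 0x0A: mode=DATA remaining=7 emitted=0 chunks_done=0
Byte 3 = 'm': mode=DATA remaining=6 emitted=1 chunks_done=0
Byte 4 = 's': mode=DATA remaining=5 emitted=2 chunks_done=0
Byte 5 = 'd': mode=DATA remaining=4 emitted=3 chunks_done=0
Byte 6 = 'f': mode=DATA remaining=3 emitted=4 chunks_done=0
Byte 7 = '6': mode=DATA remaining=2 emitted=5 chunks_done=0
Byte 8 = 'e': mode=DATA remaining=1 emitted=6 chunks_done=0
Byte 9 = 'z': mode=DATA_DONE remaining=0 emitted=7 chunks_done=0
Byte 10 = 0x0D: mode=DATA_CR remaining=0 emitted=7 chunks_done=0
Byte 11 = 0x0A: mode=SIZE remaining=0 emitted=7 chunks_done=1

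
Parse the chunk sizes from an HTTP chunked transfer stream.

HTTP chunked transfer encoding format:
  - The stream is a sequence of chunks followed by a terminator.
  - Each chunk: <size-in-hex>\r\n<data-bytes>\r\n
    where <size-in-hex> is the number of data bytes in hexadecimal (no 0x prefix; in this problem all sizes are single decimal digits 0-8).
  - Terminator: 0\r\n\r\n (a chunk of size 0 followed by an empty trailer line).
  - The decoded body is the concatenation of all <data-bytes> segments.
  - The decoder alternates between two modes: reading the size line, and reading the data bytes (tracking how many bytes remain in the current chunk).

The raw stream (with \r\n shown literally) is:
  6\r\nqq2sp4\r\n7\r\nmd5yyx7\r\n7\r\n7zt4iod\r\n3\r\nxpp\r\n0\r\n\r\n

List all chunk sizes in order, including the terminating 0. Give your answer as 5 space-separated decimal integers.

Chunk 1: stream[0..1]='6' size=0x6=6, data at stream[3..9]='qq2sp4' -> body[0..6], body so far='qq2sp4'
Chunk 2: stream[11..12]='7' size=0x7=7, data at stream[14..21]='md5yyx7' -> body[6..13], body so far='qq2sp4md5yyx7'
Chunk 3: stream[23..24]='7' size=0x7=7, data at stream[26..33]='7zt4iod' -> body[13..20], body so far='qq2sp4md5yyx77zt4iod'
Chunk 4: stream[35..36]='3' size=0x3=3, data at stream[38..41]='xpp' -> body[20..23], body so far='qq2sp4md5yyx77zt4iodxpp'
Chunk 5: stream[43..44]='0' size=0 (terminator). Final body='qq2sp4md5yyx77zt4iodxpp' (23 bytes)

Answer: 6 7 7 3 0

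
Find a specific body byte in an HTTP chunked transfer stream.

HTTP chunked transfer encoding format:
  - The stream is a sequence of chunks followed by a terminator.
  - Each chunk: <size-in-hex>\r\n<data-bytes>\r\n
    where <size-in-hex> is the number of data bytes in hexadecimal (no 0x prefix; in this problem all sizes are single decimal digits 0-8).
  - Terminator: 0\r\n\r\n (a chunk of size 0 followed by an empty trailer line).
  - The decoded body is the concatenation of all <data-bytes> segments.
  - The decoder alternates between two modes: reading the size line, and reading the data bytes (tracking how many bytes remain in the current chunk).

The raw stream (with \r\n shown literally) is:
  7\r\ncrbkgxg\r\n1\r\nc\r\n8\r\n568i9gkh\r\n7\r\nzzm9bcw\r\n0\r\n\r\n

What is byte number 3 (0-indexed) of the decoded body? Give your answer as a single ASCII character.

Answer: k

Derivation:
Chunk 1: stream[0..1]='7' size=0x7=7, data at stream[3..10]='crbkgxg' -> body[0..7], body so far='crbkgxg'
Chunk 2: stream[12..13]='1' size=0x1=1, data at stream[15..16]='c' -> body[7..8], body so far='crbkgxgc'
Chunk 3: stream[18..19]='8' size=0x8=8, data at stream[21..29]='568i9gkh' -> body[8..16], body so far='crbkgxgc568i9gkh'
Chunk 4: stream[31..32]='7' size=0x7=7, data at stream[34..41]='zzm9bcw' -> body[16..23], body so far='crbkgxgc568i9gkhzzm9bcw'
Chunk 5: stream[43..44]='0' size=0 (terminator). Final body='crbkgxgc568i9gkhzzm9bcw' (23 bytes)
Body byte 3 = 'k'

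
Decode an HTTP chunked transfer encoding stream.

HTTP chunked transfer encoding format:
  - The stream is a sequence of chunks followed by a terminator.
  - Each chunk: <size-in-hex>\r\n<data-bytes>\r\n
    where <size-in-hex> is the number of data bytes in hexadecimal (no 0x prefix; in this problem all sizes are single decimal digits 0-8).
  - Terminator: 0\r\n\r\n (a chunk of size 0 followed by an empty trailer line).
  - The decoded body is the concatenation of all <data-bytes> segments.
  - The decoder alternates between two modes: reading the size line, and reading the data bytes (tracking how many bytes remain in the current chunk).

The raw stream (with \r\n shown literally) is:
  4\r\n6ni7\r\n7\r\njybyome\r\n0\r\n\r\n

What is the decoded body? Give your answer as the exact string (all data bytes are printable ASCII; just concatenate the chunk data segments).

Chunk 1: stream[0..1]='4' size=0x4=4, data at stream[3..7]='6ni7' -> body[0..4], body so far='6ni7'
Chunk 2: stream[9..10]='7' size=0x7=7, data at stream[12..19]='jybyome' -> body[4..11], body so far='6ni7jybyome'
Chunk 3: stream[21..22]='0' size=0 (terminator). Final body='6ni7jybyome' (11 bytes)

Answer: 6ni7jybyome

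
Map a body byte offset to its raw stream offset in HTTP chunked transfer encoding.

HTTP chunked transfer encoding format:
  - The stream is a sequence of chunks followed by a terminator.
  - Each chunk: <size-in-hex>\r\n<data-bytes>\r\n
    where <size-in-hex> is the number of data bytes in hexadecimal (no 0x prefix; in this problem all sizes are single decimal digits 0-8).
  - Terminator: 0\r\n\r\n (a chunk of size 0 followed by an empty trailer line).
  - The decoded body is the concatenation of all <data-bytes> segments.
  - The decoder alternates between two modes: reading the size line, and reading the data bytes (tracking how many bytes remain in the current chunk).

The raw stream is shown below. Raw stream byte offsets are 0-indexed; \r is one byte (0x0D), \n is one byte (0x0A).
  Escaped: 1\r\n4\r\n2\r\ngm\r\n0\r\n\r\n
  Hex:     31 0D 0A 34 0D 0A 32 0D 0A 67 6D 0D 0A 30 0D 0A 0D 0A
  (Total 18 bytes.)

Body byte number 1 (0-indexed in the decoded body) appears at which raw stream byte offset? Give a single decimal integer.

Chunk 1: stream[0..1]='1' size=0x1=1, data at stream[3..4]='4' -> body[0..1], body so far='4'
Chunk 2: stream[6..7]='2' size=0x2=2, data at stream[9..11]='gm' -> body[1..3], body so far='4gm'
Chunk 3: stream[13..14]='0' size=0 (terminator). Final body='4gm' (3 bytes)
Body byte 1 at stream offset 9

Answer: 9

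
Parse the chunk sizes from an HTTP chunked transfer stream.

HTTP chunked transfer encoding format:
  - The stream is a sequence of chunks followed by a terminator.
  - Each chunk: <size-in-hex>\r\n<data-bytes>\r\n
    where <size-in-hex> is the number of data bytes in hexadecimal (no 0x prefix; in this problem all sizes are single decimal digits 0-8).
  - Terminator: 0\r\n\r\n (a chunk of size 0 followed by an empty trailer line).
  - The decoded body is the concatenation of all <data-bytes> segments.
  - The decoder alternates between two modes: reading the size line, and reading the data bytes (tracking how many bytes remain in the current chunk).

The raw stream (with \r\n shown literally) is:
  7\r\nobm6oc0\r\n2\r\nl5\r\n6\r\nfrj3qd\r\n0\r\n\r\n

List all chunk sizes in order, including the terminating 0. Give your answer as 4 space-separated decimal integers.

Answer: 7 2 6 0

Derivation:
Chunk 1: stream[0..1]='7' size=0x7=7, data at stream[3..10]='obm6oc0' -> body[0..7], body so far='obm6oc0'
Chunk 2: stream[12..13]='2' size=0x2=2, data at stream[15..17]='l5' -> body[7..9], body so far='obm6oc0l5'
Chunk 3: stream[19..20]='6' size=0x6=6, data at stream[22..28]='frj3qd' -> body[9..15], body so far='obm6oc0l5frj3qd'
Chunk 4: stream[30..31]='0' size=0 (terminator). Final body='obm6oc0l5frj3qd' (15 bytes)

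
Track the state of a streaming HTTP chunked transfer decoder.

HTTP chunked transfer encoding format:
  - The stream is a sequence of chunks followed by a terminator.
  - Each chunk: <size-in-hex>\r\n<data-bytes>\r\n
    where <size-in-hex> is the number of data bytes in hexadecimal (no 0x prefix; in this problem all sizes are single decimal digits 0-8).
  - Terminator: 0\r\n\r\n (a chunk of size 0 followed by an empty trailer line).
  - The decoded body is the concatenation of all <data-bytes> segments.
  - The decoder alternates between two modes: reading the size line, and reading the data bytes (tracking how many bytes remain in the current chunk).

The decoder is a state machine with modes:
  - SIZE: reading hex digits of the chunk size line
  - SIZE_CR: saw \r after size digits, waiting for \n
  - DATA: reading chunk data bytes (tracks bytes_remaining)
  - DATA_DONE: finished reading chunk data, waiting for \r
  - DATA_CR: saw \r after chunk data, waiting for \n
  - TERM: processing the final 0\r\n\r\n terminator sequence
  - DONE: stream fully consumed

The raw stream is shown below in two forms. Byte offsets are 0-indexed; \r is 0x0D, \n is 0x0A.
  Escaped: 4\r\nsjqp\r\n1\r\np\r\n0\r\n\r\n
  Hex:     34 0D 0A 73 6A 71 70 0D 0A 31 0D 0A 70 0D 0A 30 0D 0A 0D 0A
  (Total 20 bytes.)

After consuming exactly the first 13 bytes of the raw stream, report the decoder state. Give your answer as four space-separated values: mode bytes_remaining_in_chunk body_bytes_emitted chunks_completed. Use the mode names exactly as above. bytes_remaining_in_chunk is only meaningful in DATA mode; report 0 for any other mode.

Byte 0 = '4': mode=SIZE remaining=0 emitted=0 chunks_done=0
Byte 1 = 0x0D: mode=SIZE_CR remaining=0 emitted=0 chunks_done=0
Byte 2 = 0x0A: mode=DATA remaining=4 emitted=0 chunks_done=0
Byte 3 = 's': mode=DATA remaining=3 emitted=1 chunks_done=0
Byte 4 = 'j': mode=DATA remaining=2 emitted=2 chunks_done=0
Byte 5 = 'q': mode=DATA remaining=1 emitted=3 chunks_done=0
Byte 6 = 'p': mode=DATA_DONE remaining=0 emitted=4 chunks_done=0
Byte 7 = 0x0D: mode=DATA_CR remaining=0 emitted=4 chunks_done=0
Byte 8 = 0x0A: mode=SIZE remaining=0 emitted=4 chunks_done=1
Byte 9 = '1': mode=SIZE remaining=0 emitted=4 chunks_done=1
Byte 10 = 0x0D: mode=SIZE_CR remaining=0 emitted=4 chunks_done=1
Byte 11 = 0x0A: mode=DATA remaining=1 emitted=4 chunks_done=1
Byte 12 = 'p': mode=DATA_DONE remaining=0 emitted=5 chunks_done=1

Answer: DATA_DONE 0 5 1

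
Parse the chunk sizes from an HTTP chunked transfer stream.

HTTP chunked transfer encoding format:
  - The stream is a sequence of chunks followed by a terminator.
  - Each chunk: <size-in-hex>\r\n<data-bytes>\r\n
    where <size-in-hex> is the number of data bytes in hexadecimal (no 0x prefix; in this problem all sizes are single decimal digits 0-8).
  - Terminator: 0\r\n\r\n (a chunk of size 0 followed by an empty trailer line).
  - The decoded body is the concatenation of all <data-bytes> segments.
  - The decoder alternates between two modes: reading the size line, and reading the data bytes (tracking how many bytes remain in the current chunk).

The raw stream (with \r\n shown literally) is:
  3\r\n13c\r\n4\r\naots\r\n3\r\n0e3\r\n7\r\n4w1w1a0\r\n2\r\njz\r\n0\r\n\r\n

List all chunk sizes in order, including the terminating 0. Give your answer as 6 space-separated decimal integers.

Answer: 3 4 3 7 2 0

Derivation:
Chunk 1: stream[0..1]='3' size=0x3=3, data at stream[3..6]='13c' -> body[0..3], body so far='13c'
Chunk 2: stream[8..9]='4' size=0x4=4, data at stream[11..15]='aots' -> body[3..7], body so far='13caots'
Chunk 3: stream[17..18]='3' size=0x3=3, data at stream[20..23]='0e3' -> body[7..10], body so far='13caots0e3'
Chunk 4: stream[25..26]='7' size=0x7=7, data at stream[28..35]='4w1w1a0' -> body[10..17], body so far='13caots0e34w1w1a0'
Chunk 5: stream[37..38]='2' size=0x2=2, data at stream[40..42]='jz' -> body[17..19], body so far='13caots0e34w1w1a0jz'
Chunk 6: stream[44..45]='0' size=0 (terminator). Final body='13caots0e34w1w1a0jz' (19 bytes)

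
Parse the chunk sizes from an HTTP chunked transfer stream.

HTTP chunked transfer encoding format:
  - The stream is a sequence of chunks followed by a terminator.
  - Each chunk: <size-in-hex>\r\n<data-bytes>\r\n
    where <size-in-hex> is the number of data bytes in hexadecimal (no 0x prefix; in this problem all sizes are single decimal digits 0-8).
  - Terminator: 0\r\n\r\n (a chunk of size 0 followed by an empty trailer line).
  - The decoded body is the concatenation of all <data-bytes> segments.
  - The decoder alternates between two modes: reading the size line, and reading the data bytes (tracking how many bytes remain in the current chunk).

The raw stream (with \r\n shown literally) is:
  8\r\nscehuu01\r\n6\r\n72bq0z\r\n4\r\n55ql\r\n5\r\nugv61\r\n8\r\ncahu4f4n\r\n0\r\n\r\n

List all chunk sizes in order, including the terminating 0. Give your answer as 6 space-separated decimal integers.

Chunk 1: stream[0..1]='8' size=0x8=8, data at stream[3..11]='scehuu01' -> body[0..8], body so far='scehuu01'
Chunk 2: stream[13..14]='6' size=0x6=6, data at stream[16..22]='72bq0z' -> body[8..14], body so far='scehuu0172bq0z'
Chunk 3: stream[24..25]='4' size=0x4=4, data at stream[27..31]='55ql' -> body[14..18], body so far='scehuu0172bq0z55ql'
Chunk 4: stream[33..34]='5' size=0x5=5, data at stream[36..41]='ugv61' -> body[18..23], body so far='scehuu0172bq0z55qlugv61'
Chunk 5: stream[43..44]='8' size=0x8=8, data at stream[46..54]='cahu4f4n' -> body[23..31], body so far='scehuu0172bq0z55qlugv61cahu4f4n'
Chunk 6: stream[56..57]='0' size=0 (terminator). Final body='scehuu0172bq0z55qlugv61cahu4f4n' (31 bytes)

Answer: 8 6 4 5 8 0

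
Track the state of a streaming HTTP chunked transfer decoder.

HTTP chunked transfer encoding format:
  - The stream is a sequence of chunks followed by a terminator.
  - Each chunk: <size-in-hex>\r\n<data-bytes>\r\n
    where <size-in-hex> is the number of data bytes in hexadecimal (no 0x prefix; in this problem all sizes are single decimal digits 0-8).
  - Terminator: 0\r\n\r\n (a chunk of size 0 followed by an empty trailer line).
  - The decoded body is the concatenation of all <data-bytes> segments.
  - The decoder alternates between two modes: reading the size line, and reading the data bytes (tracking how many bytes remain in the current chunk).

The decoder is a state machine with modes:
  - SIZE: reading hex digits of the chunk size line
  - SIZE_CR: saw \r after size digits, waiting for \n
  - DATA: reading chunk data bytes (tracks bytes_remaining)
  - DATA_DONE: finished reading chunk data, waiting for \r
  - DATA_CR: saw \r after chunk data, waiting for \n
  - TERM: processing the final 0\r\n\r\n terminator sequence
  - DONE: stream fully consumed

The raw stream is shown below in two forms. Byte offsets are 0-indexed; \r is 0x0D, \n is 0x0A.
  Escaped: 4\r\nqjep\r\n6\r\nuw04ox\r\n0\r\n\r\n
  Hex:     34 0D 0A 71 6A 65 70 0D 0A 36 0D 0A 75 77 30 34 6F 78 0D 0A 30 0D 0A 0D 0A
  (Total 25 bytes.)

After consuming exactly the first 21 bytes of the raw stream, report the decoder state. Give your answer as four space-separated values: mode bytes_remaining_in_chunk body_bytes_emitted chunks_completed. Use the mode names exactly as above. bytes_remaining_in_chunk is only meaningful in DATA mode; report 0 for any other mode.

Answer: SIZE 0 10 2

Derivation:
Byte 0 = '4': mode=SIZE remaining=0 emitted=0 chunks_done=0
Byte 1 = 0x0D: mode=SIZE_CR remaining=0 emitted=0 chunks_done=0
Byte 2 = 0x0A: mode=DATA remaining=4 emitted=0 chunks_done=0
Byte 3 = 'q': mode=DATA remaining=3 emitted=1 chunks_done=0
Byte 4 = 'j': mode=DATA remaining=2 emitted=2 chunks_done=0
Byte 5 = 'e': mode=DATA remaining=1 emitted=3 chunks_done=0
Byte 6 = 'p': mode=DATA_DONE remaining=0 emitted=4 chunks_done=0
Byte 7 = 0x0D: mode=DATA_CR remaining=0 emitted=4 chunks_done=0
Byte 8 = 0x0A: mode=SIZE remaining=0 emitted=4 chunks_done=1
Byte 9 = '6': mode=SIZE remaining=0 emitted=4 chunks_done=1
Byte 10 = 0x0D: mode=SIZE_CR remaining=0 emitted=4 chunks_done=1
Byte 11 = 0x0A: mode=DATA remaining=6 emitted=4 chunks_done=1
Byte 12 = 'u': mode=DATA remaining=5 emitted=5 chunks_done=1
Byte 13 = 'w': mode=DATA remaining=4 emitted=6 chunks_done=1
Byte 14 = '0': mode=DATA remaining=3 emitted=7 chunks_done=1
Byte 15 = '4': mode=DATA remaining=2 emitted=8 chunks_done=1
Byte 16 = 'o': mode=DATA remaining=1 emitted=9 chunks_done=1
Byte 17 = 'x': mode=DATA_DONE remaining=0 emitted=10 chunks_done=1
Byte 18 = 0x0D: mode=DATA_CR remaining=0 emitted=10 chunks_done=1
Byte 19 = 0x0A: mode=SIZE remaining=0 emitted=10 chunks_done=2
Byte 20 = '0': mode=SIZE remaining=0 emitted=10 chunks_done=2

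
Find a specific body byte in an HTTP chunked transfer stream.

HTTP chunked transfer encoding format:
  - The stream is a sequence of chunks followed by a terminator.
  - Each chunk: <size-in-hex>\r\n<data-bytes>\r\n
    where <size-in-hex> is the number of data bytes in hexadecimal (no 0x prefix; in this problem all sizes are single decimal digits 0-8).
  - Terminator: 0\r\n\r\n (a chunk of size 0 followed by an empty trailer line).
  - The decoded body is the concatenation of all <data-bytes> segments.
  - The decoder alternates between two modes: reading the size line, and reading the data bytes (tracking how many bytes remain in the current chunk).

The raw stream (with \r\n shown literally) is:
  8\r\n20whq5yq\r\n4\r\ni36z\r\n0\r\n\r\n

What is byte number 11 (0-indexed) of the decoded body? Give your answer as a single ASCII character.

Answer: z

Derivation:
Chunk 1: stream[0..1]='8' size=0x8=8, data at stream[3..11]='20whq5yq' -> body[0..8], body so far='20whq5yq'
Chunk 2: stream[13..14]='4' size=0x4=4, data at stream[16..20]='i36z' -> body[8..12], body so far='20whq5yqi36z'
Chunk 3: stream[22..23]='0' size=0 (terminator). Final body='20whq5yqi36z' (12 bytes)
Body byte 11 = 'z'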